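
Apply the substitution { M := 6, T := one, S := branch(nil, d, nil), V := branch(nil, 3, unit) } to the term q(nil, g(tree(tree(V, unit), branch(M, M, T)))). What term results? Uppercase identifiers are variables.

q(nil, g(tree(tree(branch(nil, 3, unit), unit), branch(6, 6, one))))

Replace each occurrence of M with 6.
Replace each occurrence of T with one.
Replace each occurrence of V with branch(nil, 3, unit).
Result: q(nil, g(tree(tree(branch(nil, 3, unit), unit), branch(6, 6, one)))).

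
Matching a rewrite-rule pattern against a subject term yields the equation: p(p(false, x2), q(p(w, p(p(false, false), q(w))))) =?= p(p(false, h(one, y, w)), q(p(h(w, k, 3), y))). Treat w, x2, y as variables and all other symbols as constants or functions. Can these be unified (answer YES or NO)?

NO

Decompose p/2: p(false, x2) =?= p(false, h(one, y, w)),  q(p(w, p(p(false, false), q(w)))) =?= q(p(h(w, k, 3), y)).
Decompose p/2: false =?= false,  x2 =?= h(one, y, w).
Delete trivial equation false =?= false.
Bind x2 := h(one, y, w); no other remaining equation mentions x2.
Decompose q/1: p(w, p(p(false, false), q(w))) =?= p(h(w, k, 3), y).
Decompose p/2: w =?= h(w, k, 3),  p(p(false, false), q(w)) =?= y.
Occurs check fails: w occurs in h(w, k, 3); the equation w =?= h(w, k, 3) has no finite solution.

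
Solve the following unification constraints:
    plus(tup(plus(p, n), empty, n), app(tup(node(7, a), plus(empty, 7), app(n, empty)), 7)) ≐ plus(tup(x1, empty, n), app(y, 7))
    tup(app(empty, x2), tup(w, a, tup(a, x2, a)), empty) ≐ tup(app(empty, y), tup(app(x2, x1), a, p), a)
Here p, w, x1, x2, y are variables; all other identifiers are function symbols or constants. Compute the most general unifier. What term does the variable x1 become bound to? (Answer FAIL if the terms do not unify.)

Decompose plus/2: tup(plus(p, n), empty, n) ≐ tup(x1, empty, n),  app(tup(node(7, a), plus(empty, 7), app(n, empty)), 7) ≐ app(y, 7).
Decompose tup/3: plus(p, n) ≐ x1,  empty ≐ empty,  n ≐ n.
Bind x1 := plus(p, n); substituting into the one remaining equation that mentions x1 gives: tup(app(empty, x2), tup(w, a, tup(a, x2, a)), empty) ≐ tup(app(empty, y), tup(app(x2, plus(p, n)), a, p), a).
Delete trivial equation empty ≐ empty.
Delete trivial equation n ≐ n.
Decompose app/2: tup(node(7, a), plus(empty, 7), app(n, empty)) ≐ y,  7 ≐ 7.
Bind y := tup(node(7, a), plus(empty, 7), app(n, empty)); substituting into the one remaining equation that mentions y gives: tup(app(empty, x2), tup(w, a, tup(a, x2, a)), empty) ≐ tup(app(empty, tup(node(7, a), plus(empty, 7), app(n, empty))), tup(app(x2, plus(p, n)), a, p), a).
Delete trivial equation 7 ≐ 7.
Decompose tup/3: app(empty, x2) ≐ app(empty, tup(node(7, a), plus(empty, 7), app(n, empty))),  tup(w, a, tup(a, x2, a)) ≐ tup(app(x2, plus(p, n)), a, p),  empty ≐ a.
Decompose app/2: empty ≐ empty,  x2 ≐ tup(node(7, a), plus(empty, 7), app(n, empty)).
Delete trivial equation empty ≐ empty.
Bind x2 := tup(node(7, a), plus(empty, 7), app(n, empty)); substituting into the one remaining equation that mentions x2 gives: tup(w, a, tup(a, tup(node(7, a), plus(empty, 7), app(n, empty)), a)) ≐ tup(app(tup(node(7, a), plus(empty, 7), app(n, empty)), plus(p, n)), a, p).
Decompose tup/3: w ≐ app(tup(node(7, a), plus(empty, 7), app(n, empty)), plus(p, n)),  a ≐ a,  tup(a, tup(node(7, a), plus(empty, 7), app(n, empty)), a) ≐ p.
Bind w := app(tup(node(7, a), plus(empty, 7), app(n, empty)), plus(p, n)); no other remaining equation mentions w.
Delete trivial equation a ≐ a.
Bind p := tup(a, tup(node(7, a), plus(empty, 7), app(n, empty)), a); no other remaining equation mentions p. Substituting into the earlier bindings gives x1 := plus(tup(a, tup(node(7, a), plus(empty, 7), app(n, empty)), a), n), w := app(tup(node(7, a), plus(empty, 7), app(n, empty)), plus(tup(a, tup(node(7, a), plus(empty, 7), app(n, empty)), a), n)).
Clash: constants empty and a differ; no unifier exists.

FAIL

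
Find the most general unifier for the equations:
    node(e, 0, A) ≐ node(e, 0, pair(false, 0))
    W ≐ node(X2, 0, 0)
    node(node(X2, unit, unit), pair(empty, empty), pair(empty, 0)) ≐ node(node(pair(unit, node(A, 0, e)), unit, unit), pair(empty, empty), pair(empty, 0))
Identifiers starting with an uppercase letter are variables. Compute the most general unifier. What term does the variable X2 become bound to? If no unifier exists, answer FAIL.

pair(unit, node(pair(false, 0), 0, e))

Decompose node/3: e ≐ e,  0 ≐ 0,  A ≐ pair(false, 0).
Delete trivial equation e ≐ e.
Delete trivial equation 0 ≐ 0.
Bind A := pair(false, 0); substituting into the one remaining equation that mentions A gives: node(node(X2, unit, unit), pair(empty, empty), pair(empty, 0)) ≐ node(node(pair(unit, node(pair(false, 0), 0, e)), unit, unit), pair(empty, empty), pair(empty, 0)).
Bind W := node(X2, 0, 0); no other remaining equation mentions W.
Decompose node/3: node(X2, unit, unit) ≐ node(pair(unit, node(pair(false, 0), 0, e)), unit, unit),  pair(empty, empty) ≐ pair(empty, empty),  pair(empty, 0) ≐ pair(empty, 0).
Decompose node/3: X2 ≐ pair(unit, node(pair(false, 0), 0, e)),  unit ≐ unit,  unit ≐ unit.
Bind X2 := pair(unit, node(pair(false, 0), 0, e)); no other remaining equation mentions X2. Substituting into the earlier binding gives W := node(pair(unit, node(pair(false, 0), 0, e)), 0, 0).
Delete trivial equation unit ≐ unit.
Delete trivial equation unit ≐ unit.
Delete trivial equation pair(empty, empty) ≐ pair(empty, empty).
Delete trivial equation pair(empty, 0) ≐ pair(empty, 0).
MGU = { A -> pair(false, 0), W -> node(pair(unit, node(pair(false, 0), 0, e)), 0, 0), X2 -> pair(unit, node(pair(false, 0), 0, e)) }, so X2 -> pair(unit, node(pair(false, 0), 0, e)).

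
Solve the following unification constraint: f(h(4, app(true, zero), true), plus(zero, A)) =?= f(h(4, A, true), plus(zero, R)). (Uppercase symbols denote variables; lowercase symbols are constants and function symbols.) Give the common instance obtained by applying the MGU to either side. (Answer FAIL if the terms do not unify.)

Decompose f/2: h(4, app(true, zero), true) =?= h(4, A, true),  plus(zero, A) =?= plus(zero, R).
Decompose h/3: 4 =?= 4,  app(true, zero) =?= A,  true =?= true.
Delete trivial equation 4 =?= 4.
Bind A := app(true, zero); substituting into the one remaining equation that mentions A gives: plus(zero, app(true, zero)) =?= plus(zero, R).
Delete trivial equation true =?= true.
Decompose plus/2: zero =?= zero,  app(true, zero) =?= R.
Delete trivial equation zero =?= zero.
Bind R := app(true, zero).
Applying the MGU to either side gives f(h(4, app(true, zero), true), plus(zero, app(true, zero))).

f(h(4, app(true, zero), true), plus(zero, app(true, zero)))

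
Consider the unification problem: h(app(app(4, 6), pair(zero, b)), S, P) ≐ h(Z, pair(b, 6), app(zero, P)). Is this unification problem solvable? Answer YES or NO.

Decompose h/3: app(app(4, 6), pair(zero, b)) ≐ Z,  S ≐ pair(b, 6),  P ≐ app(zero, P).
Bind Z := app(app(4, 6), pair(zero, b)); no other remaining equation mentions Z.
Bind S := pair(b, 6); no other remaining equation mentions S.
Occurs check fails: P occurs in app(zero, P); the equation P ≐ app(zero, P) has no finite solution.

NO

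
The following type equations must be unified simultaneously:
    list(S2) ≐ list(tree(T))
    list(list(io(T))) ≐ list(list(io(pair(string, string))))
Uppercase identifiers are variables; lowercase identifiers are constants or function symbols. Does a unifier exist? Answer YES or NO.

Decompose list/1: S2 ≐ tree(T).
Bind S2 := tree(T); no other remaining equation mentions S2.
Decompose list/1: list(io(T)) ≐ list(io(pair(string, string))).
Decompose list/1: io(T) ≐ io(pair(string, string)).
Decompose io/1: T ≐ pair(string, string).
Bind T := pair(string, string). Substituting into the earlier binding gives S2 := tree(pair(string, string)).
No equations remain and no clash or occurs-check failure arose, so a unifier exists.

YES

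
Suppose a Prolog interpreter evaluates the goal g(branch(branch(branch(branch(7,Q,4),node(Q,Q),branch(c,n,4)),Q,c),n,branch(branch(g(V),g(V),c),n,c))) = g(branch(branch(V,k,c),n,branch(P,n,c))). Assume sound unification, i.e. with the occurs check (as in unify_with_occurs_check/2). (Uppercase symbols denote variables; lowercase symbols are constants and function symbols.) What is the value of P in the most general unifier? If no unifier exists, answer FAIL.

branch(g(branch(branch(7,k,4),node(k,k),branch(c,n,4))),g(branch(branch(7,k,4),node(k,k),branch(c,n,4))),c)

Decompose g/1: branch(branch(branch(branch(7,Q,4),node(Q,Q),branch(c,n,4)),Q,c),n,branch(branch(g(V),g(V),c),n,c)) = branch(branch(V,k,c),n,branch(P,n,c)).
Decompose branch/3: branch(branch(branch(7,Q,4),node(Q,Q),branch(c,n,4)),Q,c) = branch(V,k,c),  n = n,  branch(branch(g(V),g(V),c),n,c) = branch(P,n,c).
Decompose branch/3: branch(branch(7,Q,4),node(Q,Q),branch(c,n,4)) = V,  Q = k,  c = c.
Bind V := branch(branch(7,Q,4),node(Q,Q),branch(c,n,4)); substituting into the one remaining equation that mentions V gives: branch(branch(g(branch(branch(7,Q,4),node(Q,Q),branch(c,n,4))),g(branch(branch(7,Q,4),node(Q,Q),branch(c,n,4))),c),n,c) = branch(P,n,c).
Bind Q := k; substituting into the one remaining equation that mentions Q gives: branch(branch(g(branch(branch(7,k,4),node(k,k),branch(c,n,4))),g(branch(branch(7,k,4),node(k,k),branch(c,n,4))),c),n,c) = branch(P,n,c). Substituting into the earlier binding gives V := branch(branch(7,k,4),node(k,k),branch(c,n,4)).
Delete trivial equation c = c.
Delete trivial equation n = n.
Decompose branch/3: branch(g(branch(branch(7,k,4),node(k,k),branch(c,n,4))),g(branch(branch(7,k,4),node(k,k),branch(c,n,4))),c) = P,  n = n,  c = c.
Bind P := branch(g(branch(branch(7,k,4),node(k,k),branch(c,n,4))),g(branch(branch(7,k,4),node(k,k),branch(c,n,4))),c); no other remaining equation mentions P.
Delete trivial equation n = n.
Delete trivial equation c = c.
MGU = { V -> branch(branch(7,k,4),node(k,k),branch(c,n,4)), Q -> k, P -> branch(g(branch(branch(7,k,4),node(k,k),branch(c,n,4))),g(branch(branch(7,k,4),node(k,k),branch(c,n,4))),c) }, so P -> branch(g(branch(branch(7,k,4),node(k,k),branch(c,n,4))),g(branch(branch(7,k,4),node(k,k),branch(c,n,4))),c).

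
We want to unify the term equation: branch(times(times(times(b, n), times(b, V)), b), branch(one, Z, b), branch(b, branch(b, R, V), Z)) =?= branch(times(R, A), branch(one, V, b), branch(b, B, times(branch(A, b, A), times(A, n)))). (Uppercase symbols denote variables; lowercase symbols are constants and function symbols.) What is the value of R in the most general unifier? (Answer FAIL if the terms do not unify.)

Decompose branch/3: times(times(times(b, n), times(b, V)), b) =?= times(R, A),  branch(one, Z, b) =?= branch(one, V, b),  branch(b, branch(b, R, V), Z) =?= branch(b, B, times(branch(A, b, A), times(A, n))).
Decompose times/2: times(times(b, n), times(b, V)) =?= R,  b =?= A.
Bind R := times(times(b, n), times(b, V)); substituting into the one remaining equation that mentions R gives: branch(b, branch(b, times(times(b, n), times(b, V)), V), Z) =?= branch(b, B, times(branch(A, b, A), times(A, n))).
Bind A := b; substituting into the one remaining equation that mentions A gives: branch(b, branch(b, times(times(b, n), times(b, V)), V), Z) =?= branch(b, B, times(branch(b, b, b), times(b, n))).
Decompose branch/3: one =?= one,  Z =?= V,  b =?= b.
Delete trivial equation one =?= one.
Bind Z := V; substituting into the one remaining equation that mentions Z gives: branch(b, branch(b, times(times(b, n), times(b, V)), V), V) =?= branch(b, B, times(branch(b, b, b), times(b, n))).
Delete trivial equation b =?= b.
Decompose branch/3: b =?= b,  branch(b, times(times(b, n), times(b, V)), V) =?= B,  V =?= times(branch(b, b, b), times(b, n)).
Delete trivial equation b =?= b.
Bind B := branch(b, times(times(b, n), times(b, V)), V); no other remaining equation mentions B.
Bind V := times(branch(b, b, b), times(b, n)). Substituting into the earlier bindings gives R := times(times(b, n), times(b, times(branch(b, b, b), times(b, n)))), Z := times(branch(b, b, b), times(b, n)), B := branch(b, times(times(b, n), times(b, times(branch(b, b, b), times(b, n)))), times(branch(b, b, b), times(b, n))).
MGU = { R ↦ times(times(b, n), times(b, times(branch(b, b, b), times(b, n)))), A ↦ b, Z ↦ times(branch(b, b, b), times(b, n)), B ↦ branch(b, times(times(b, n), times(b, times(branch(b, b, b), times(b, n)))), times(branch(b, b, b), times(b, n))), V ↦ times(branch(b, b, b), times(b, n)) }, so R ↦ times(times(b, n), times(b, times(branch(b, b, b), times(b, n)))).

times(times(b, n), times(b, times(branch(b, b, b), times(b, n))))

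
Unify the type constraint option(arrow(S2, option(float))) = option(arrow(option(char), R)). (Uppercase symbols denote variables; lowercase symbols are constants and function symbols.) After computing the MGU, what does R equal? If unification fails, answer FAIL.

option(float)

Decompose option/1: arrow(S2, option(float)) = arrow(option(char), R).
Decompose arrow/2: S2 = option(char),  option(float) = R.
Bind S2 := option(char); no other remaining equation mentions S2.
Bind R := option(float).
MGU = { S2 ↦ option(char), R ↦ option(float) }, so R ↦ option(float).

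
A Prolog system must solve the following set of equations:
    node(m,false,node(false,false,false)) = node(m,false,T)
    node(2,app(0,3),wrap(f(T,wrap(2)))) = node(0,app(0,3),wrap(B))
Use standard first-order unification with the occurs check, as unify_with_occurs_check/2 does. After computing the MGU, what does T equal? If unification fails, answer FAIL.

FAIL

Decompose node/3: m = m,  false = false,  node(false,false,false) = T.
Delete trivial equation m = m.
Delete trivial equation false = false.
Bind T := node(false,false,false); substituting into the remaining equation gives: node(2,app(0,3),wrap(f(node(false,false,false),wrap(2)))) = node(0,app(0,3),wrap(B)).
Decompose node/3: 2 = 0,  app(0,3) = app(0,3),  wrap(f(node(false,false,false),wrap(2))) = wrap(B).
Clash: constants 2 and 0 differ; no unifier exists.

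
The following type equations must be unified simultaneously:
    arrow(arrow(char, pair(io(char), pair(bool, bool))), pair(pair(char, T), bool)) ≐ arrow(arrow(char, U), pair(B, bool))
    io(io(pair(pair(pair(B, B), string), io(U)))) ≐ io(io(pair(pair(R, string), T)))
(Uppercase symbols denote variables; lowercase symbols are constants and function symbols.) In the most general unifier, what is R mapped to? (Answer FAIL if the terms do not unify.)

Decompose arrow/2: arrow(char, pair(io(char), pair(bool, bool))) ≐ arrow(char, U),  pair(pair(char, T), bool) ≐ pair(B, bool).
Decompose arrow/2: char ≐ char,  pair(io(char), pair(bool, bool)) ≐ U.
Delete trivial equation char ≐ char.
Bind U := pair(io(char), pair(bool, bool)); substituting into the one remaining equation that mentions U gives: io(io(pair(pair(pair(B, B), string), io(pair(io(char), pair(bool, bool)))))) ≐ io(io(pair(pair(R, string), T))).
Decompose pair/2: pair(char, T) ≐ B,  bool ≐ bool.
Bind B := pair(char, T); substituting into the one remaining equation that mentions B gives: io(io(pair(pair(pair(pair(char, T), pair(char, T)), string), io(pair(io(char), pair(bool, bool)))))) ≐ io(io(pair(pair(R, string), T))).
Delete trivial equation bool ≐ bool.
Decompose io/1: io(pair(pair(pair(pair(char, T), pair(char, T)), string), io(pair(io(char), pair(bool, bool))))) ≐ io(pair(pair(R, string), T)).
Decompose io/1: pair(pair(pair(pair(char, T), pair(char, T)), string), io(pair(io(char), pair(bool, bool)))) ≐ pair(pair(R, string), T).
Decompose pair/2: pair(pair(pair(char, T), pair(char, T)), string) ≐ pair(R, string),  io(pair(io(char), pair(bool, bool))) ≐ T.
Decompose pair/2: pair(pair(char, T), pair(char, T)) ≐ R,  string ≐ string.
Bind R := pair(pair(char, T), pair(char, T)); no other remaining equation mentions R.
Delete trivial equation string ≐ string.
Bind T := io(pair(io(char), pair(bool, bool))). Substituting into the earlier bindings gives B := pair(char, io(pair(io(char), pair(bool, bool)))), R := pair(pair(char, io(pair(io(char), pair(bool, bool)))), pair(char, io(pair(io(char), pair(bool, bool))))).
MGU = { U ↦ pair(io(char), pair(bool, bool)), B ↦ pair(char, io(pair(io(char), pair(bool, bool)))), R ↦ pair(pair(char, io(pair(io(char), pair(bool, bool)))), pair(char, io(pair(io(char), pair(bool, bool))))), T ↦ io(pair(io(char), pair(bool, bool))) }, so R ↦ pair(pair(char, io(pair(io(char), pair(bool, bool)))), pair(char, io(pair(io(char), pair(bool, bool))))).

pair(pair(char, io(pair(io(char), pair(bool, bool)))), pair(char, io(pair(io(char), pair(bool, bool)))))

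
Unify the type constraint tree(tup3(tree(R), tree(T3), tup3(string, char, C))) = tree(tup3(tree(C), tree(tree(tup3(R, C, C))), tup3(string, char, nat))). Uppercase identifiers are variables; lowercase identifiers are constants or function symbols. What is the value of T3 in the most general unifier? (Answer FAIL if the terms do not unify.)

Decompose tree/1: tup3(tree(R), tree(T3), tup3(string, char, C)) = tup3(tree(C), tree(tree(tup3(R, C, C))), tup3(string, char, nat)).
Decompose tup3/3: tree(R) = tree(C),  tree(T3) = tree(tree(tup3(R, C, C))),  tup3(string, char, C) = tup3(string, char, nat).
Decompose tree/1: R = C.
Bind R := C; substituting into the one remaining equation that mentions R gives: tree(T3) = tree(tree(tup3(C, C, C))).
Decompose tree/1: T3 = tree(tup3(C, C, C)).
Bind T3 := tree(tup3(C, C, C)); no other remaining equation mentions T3.
Decompose tup3/3: string = string,  char = char,  C = nat.
Delete trivial equation string = string.
Delete trivial equation char = char.
Bind C := nat. Substituting into the earlier bindings gives R := nat, T3 := tree(tup3(nat, nat, nat)).
MGU = { R ↦ nat, T3 ↦ tree(tup3(nat, nat, nat)), C ↦ nat }, so T3 ↦ tree(tup3(nat, nat, nat)).

tree(tup3(nat, nat, nat))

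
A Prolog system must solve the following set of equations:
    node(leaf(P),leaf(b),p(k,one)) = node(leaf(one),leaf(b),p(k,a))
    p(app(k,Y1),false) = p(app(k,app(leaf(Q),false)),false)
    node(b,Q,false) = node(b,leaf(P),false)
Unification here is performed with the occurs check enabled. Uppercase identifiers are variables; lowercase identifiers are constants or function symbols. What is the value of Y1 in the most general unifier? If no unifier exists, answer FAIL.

FAIL

Decompose node/3: leaf(P) = leaf(one),  leaf(b) = leaf(b),  p(k,one) = p(k,a).
Decompose leaf/1: P = one.
Bind P := one; substituting into the one remaining equation that mentions P gives: node(b,Q,false) = node(b,leaf(one),false).
Delete trivial equation leaf(b) = leaf(b).
Decompose p/2: k = k,  one = a.
Delete trivial equation k = k.
Clash: constants one and a differ; no unifier exists.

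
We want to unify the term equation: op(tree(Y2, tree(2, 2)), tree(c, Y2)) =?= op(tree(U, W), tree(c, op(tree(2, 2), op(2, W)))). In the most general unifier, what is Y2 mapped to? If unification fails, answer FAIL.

Decompose op/2: tree(Y2, tree(2, 2)) =?= tree(U, W),  tree(c, Y2) =?= tree(c, op(tree(2, 2), op(2, W))).
Decompose tree/2: Y2 =?= U,  tree(2, 2) =?= W.
Bind Y2 := U; substituting into the one remaining equation that mentions Y2 gives: tree(c, U) =?= tree(c, op(tree(2, 2), op(2, W))).
Bind W := tree(2, 2); substituting into the remaining equation gives: tree(c, U) =?= tree(c, op(tree(2, 2), op(2, tree(2, 2)))).
Decompose tree/2: c =?= c,  U =?= op(tree(2, 2), op(2, tree(2, 2))).
Delete trivial equation c =?= c.
Bind U := op(tree(2, 2), op(2, tree(2, 2))). Substituting into the earlier binding gives Y2 := op(tree(2, 2), op(2, tree(2, 2))).
MGU = { Y2 := op(tree(2, 2), op(2, tree(2, 2))), W := tree(2, 2), U := op(tree(2, 2), op(2, tree(2, 2))) }, so Y2 := op(tree(2, 2), op(2, tree(2, 2))).

op(tree(2, 2), op(2, tree(2, 2)))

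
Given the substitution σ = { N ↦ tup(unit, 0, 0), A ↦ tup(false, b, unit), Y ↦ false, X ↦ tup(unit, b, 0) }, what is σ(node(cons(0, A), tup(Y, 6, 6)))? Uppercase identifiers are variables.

Replace each occurrence of A with tup(false, b, unit).
Replace each occurrence of Y with false.
Result: node(cons(0, tup(false, b, unit)), tup(false, 6, 6)).

node(cons(0, tup(false, b, unit)), tup(false, 6, 6))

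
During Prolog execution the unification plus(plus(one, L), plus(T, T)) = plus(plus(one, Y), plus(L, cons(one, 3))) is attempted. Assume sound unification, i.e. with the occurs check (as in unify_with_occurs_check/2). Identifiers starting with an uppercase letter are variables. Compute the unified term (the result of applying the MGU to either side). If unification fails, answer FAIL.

Decompose plus/2: plus(one, L) = plus(one, Y),  plus(T, T) = plus(L, cons(one, 3)).
Decompose plus/2: one = one,  L = Y.
Delete trivial equation one = one.
Bind L := Y; substituting into the remaining equation gives: plus(T, T) = plus(Y, cons(one, 3)).
Decompose plus/2: T = Y,  T = cons(one, 3).
Bind T := Y; substituting into the remaining equation gives: Y = cons(one, 3).
Bind Y := cons(one, 3). Substituting into the earlier bindings gives L := cons(one, 3), T := cons(one, 3).
Applying the MGU to either side gives plus(plus(one, cons(one, 3)), plus(cons(one, 3), cons(one, 3))).

plus(plus(one, cons(one, 3)), plus(cons(one, 3), cons(one, 3)))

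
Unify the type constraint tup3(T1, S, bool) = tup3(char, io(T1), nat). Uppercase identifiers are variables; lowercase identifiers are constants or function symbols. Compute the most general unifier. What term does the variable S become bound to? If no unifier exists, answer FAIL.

FAIL

Decompose tup3/3: T1 = char,  S = io(T1),  bool = nat.
Bind T1 := char; substituting into the one remaining equation that mentions T1 gives: S = io(char).
Bind S := io(char); no other remaining equation mentions S.
Clash: constants bool and nat differ; no unifier exists.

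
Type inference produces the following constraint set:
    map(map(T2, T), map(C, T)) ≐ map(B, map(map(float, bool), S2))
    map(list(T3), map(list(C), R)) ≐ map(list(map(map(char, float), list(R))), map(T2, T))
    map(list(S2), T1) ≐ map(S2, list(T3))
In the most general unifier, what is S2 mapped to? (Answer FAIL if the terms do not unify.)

Decompose map/2: map(T2, T) ≐ B,  map(C, T) ≐ map(map(float, bool), S2).
Bind B := map(T2, T); no other remaining equation mentions B.
Decompose map/2: C ≐ map(float, bool),  T ≐ S2.
Bind C := map(float, bool); substituting into the one remaining equation that mentions C gives: map(list(T3), map(list(map(float, bool)), R)) ≐ map(list(map(map(char, float), list(R))), map(T2, T)).
Bind T := S2; substituting into the one remaining equation that mentions T gives: map(list(T3), map(list(map(float, bool)), R)) ≐ map(list(map(map(char, float), list(R))), map(T2, S2)). Substituting into the earlier binding gives B := map(T2, S2).
Decompose map/2: list(T3) ≐ list(map(map(char, float), list(R))),  map(list(map(float, bool)), R) ≐ map(T2, S2).
Decompose list/1: T3 ≐ map(map(char, float), list(R)).
Bind T3 := map(map(char, float), list(R)); substituting into the one remaining equation that mentions T3 gives: map(list(S2), T1) ≐ map(S2, list(map(map(char, float), list(R)))).
Decompose map/2: list(map(float, bool)) ≐ T2,  R ≐ S2.
Bind T2 := list(map(float, bool)); no other remaining equation mentions T2. Substituting into the earlier binding gives B := map(list(map(float, bool)), S2).
Bind R := S2; substituting into the remaining equation gives: map(list(S2), T1) ≐ map(S2, list(map(map(char, float), list(S2)))). Substituting into the earlier binding gives T3 := map(map(char, float), list(S2)).
Decompose map/2: list(S2) ≐ S2,  T1 ≐ list(map(map(char, float), list(S2))).
Occurs check fails: S2 occurs in list(S2); the equation S2 ≐ list(S2) has no finite solution.

FAIL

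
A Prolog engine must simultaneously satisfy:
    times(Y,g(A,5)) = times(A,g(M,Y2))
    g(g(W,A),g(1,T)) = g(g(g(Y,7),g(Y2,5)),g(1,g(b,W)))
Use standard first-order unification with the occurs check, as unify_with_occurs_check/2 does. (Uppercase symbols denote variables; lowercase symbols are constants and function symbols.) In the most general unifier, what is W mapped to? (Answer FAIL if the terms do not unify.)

g(g(5,5),7)

Decompose times/2: Y = A,  g(A,5) = g(M,Y2).
Bind Y := A; substituting into the one remaining equation that mentions Y gives: g(g(W,A),g(1,T)) = g(g(g(A,7),g(Y2,5)),g(1,g(b,W))).
Decompose g/2: A = M,  5 = Y2.
Bind A := M; substituting into the one remaining equation that mentions A gives: g(g(W,M),g(1,T)) = g(g(g(M,7),g(Y2,5)),g(1,g(b,W))). Substituting into the earlier binding gives Y := M.
Bind Y2 := 5; substituting into the remaining equation gives: g(g(W,M),g(1,T)) = g(g(g(M,7),g(5,5)),g(1,g(b,W))).
Decompose g/2: g(W,M) = g(g(M,7),g(5,5)),  g(1,T) = g(1,g(b,W)).
Decompose g/2: W = g(M,7),  M = g(5,5).
Bind W := g(M,7); substituting into the one remaining equation that mentions W gives: g(1,T) = g(1,g(b,g(M,7))).
Bind M := g(5,5); substituting into the remaining equation gives: g(1,T) = g(1,g(b,g(g(5,5),7))). Substituting into the earlier bindings gives Y := g(5,5), A := g(5,5), W := g(g(5,5),7).
Decompose g/2: 1 = 1,  T = g(b,g(g(5,5),7)).
Delete trivial equation 1 = 1.
Bind T := g(b,g(g(5,5),7)).
MGU = { Y = g(5,5), A = g(5,5), Y2 = 5, W = g(g(5,5),7), M = g(5,5), T = g(b,g(g(5,5),7)) }, so W = g(g(5,5),7).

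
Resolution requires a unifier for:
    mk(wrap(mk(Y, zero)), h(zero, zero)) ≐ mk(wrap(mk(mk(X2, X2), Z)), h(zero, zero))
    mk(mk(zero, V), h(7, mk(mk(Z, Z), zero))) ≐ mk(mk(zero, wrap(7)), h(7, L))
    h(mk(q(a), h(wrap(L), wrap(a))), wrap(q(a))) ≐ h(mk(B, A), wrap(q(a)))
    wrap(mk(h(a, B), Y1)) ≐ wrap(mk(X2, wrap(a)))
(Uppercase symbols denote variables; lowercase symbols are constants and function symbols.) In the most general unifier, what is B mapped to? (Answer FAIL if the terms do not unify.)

q(a)

Decompose mk/2: wrap(mk(Y, zero)) ≐ wrap(mk(mk(X2, X2), Z)),  h(zero, zero) ≐ h(zero, zero).
Decompose wrap/1: mk(Y, zero) ≐ mk(mk(X2, X2), Z).
Decompose mk/2: Y ≐ mk(X2, X2),  zero ≐ Z.
Bind Y := mk(X2, X2); no other remaining equation mentions Y.
Bind Z := zero; substituting into the one remaining equation that mentions Z gives: mk(mk(zero, V), h(7, mk(mk(zero, zero), zero))) ≐ mk(mk(zero, wrap(7)), h(7, L)).
Delete trivial equation h(zero, zero) ≐ h(zero, zero).
Decompose mk/2: mk(zero, V) ≐ mk(zero, wrap(7)),  h(7, mk(mk(zero, zero), zero)) ≐ h(7, L).
Decompose mk/2: zero ≐ zero,  V ≐ wrap(7).
Delete trivial equation zero ≐ zero.
Bind V := wrap(7); no other remaining equation mentions V.
Decompose h/2: 7 ≐ 7,  mk(mk(zero, zero), zero) ≐ L.
Delete trivial equation 7 ≐ 7.
Bind L := mk(mk(zero, zero), zero); substituting into the one remaining equation that mentions L gives: h(mk(q(a), h(wrap(mk(mk(zero, zero), zero)), wrap(a))), wrap(q(a))) ≐ h(mk(B, A), wrap(q(a))).
Decompose h/2: mk(q(a), h(wrap(mk(mk(zero, zero), zero)), wrap(a))) ≐ mk(B, A),  wrap(q(a)) ≐ wrap(q(a)).
Decompose mk/2: q(a) ≐ B,  h(wrap(mk(mk(zero, zero), zero)), wrap(a)) ≐ A.
Bind B := q(a); substituting into the one remaining equation that mentions B gives: wrap(mk(h(a, q(a)), Y1)) ≐ wrap(mk(X2, wrap(a))).
Bind A := h(wrap(mk(mk(zero, zero), zero)), wrap(a)); no other remaining equation mentions A.
Delete trivial equation wrap(q(a)) ≐ wrap(q(a)).
Decompose wrap/1: mk(h(a, q(a)), Y1) ≐ mk(X2, wrap(a)).
Decompose mk/2: h(a, q(a)) ≐ X2,  Y1 ≐ wrap(a).
Bind X2 := h(a, q(a)); no other remaining equation mentions X2. Substituting into the earlier binding gives Y := mk(h(a, q(a)), h(a, q(a))).
Bind Y1 := wrap(a).
MGU = { Y ↦ mk(h(a, q(a)), h(a, q(a))), Z ↦ zero, V ↦ wrap(7), L ↦ mk(mk(zero, zero), zero), B ↦ q(a), A ↦ h(wrap(mk(mk(zero, zero), zero)), wrap(a)), X2 ↦ h(a, q(a)), Y1 ↦ wrap(a) }, so B ↦ q(a).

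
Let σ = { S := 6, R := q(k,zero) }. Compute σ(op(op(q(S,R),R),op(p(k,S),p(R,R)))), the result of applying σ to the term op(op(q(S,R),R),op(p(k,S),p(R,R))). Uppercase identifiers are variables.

Replace each occurrence of S with 6.
Replace each occurrence of R with q(k,zero).
Result: op(op(q(6,q(k,zero)),q(k,zero)),op(p(k,6),p(q(k,zero),q(k,zero)))).

op(op(q(6,q(k,zero)),q(k,zero)),op(p(k,6),p(q(k,zero),q(k,zero))))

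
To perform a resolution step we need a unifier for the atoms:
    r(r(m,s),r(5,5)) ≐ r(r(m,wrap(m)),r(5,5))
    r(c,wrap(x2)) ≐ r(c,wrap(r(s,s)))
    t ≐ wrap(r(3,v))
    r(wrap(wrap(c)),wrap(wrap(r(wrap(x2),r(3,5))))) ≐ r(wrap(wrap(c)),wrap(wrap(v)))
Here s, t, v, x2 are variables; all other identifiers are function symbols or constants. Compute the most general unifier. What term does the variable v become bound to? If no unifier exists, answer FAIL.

Decompose r/2: r(m,s) ≐ r(m,wrap(m)),  r(5,5) ≐ r(5,5).
Decompose r/2: m ≐ m,  s ≐ wrap(m).
Delete trivial equation m ≐ m.
Bind s := wrap(m); substituting into the one remaining equation that mentions s gives: r(c,wrap(x2)) ≐ r(c,wrap(r(wrap(m),wrap(m)))).
Delete trivial equation r(5,5) ≐ r(5,5).
Decompose r/2: c ≐ c,  wrap(x2) ≐ wrap(r(wrap(m),wrap(m))).
Delete trivial equation c ≐ c.
Decompose wrap/1: x2 ≐ r(wrap(m),wrap(m)).
Bind x2 := r(wrap(m),wrap(m)); substituting into the one remaining equation that mentions x2 gives: r(wrap(wrap(c)),wrap(wrap(r(wrap(r(wrap(m),wrap(m))),r(3,5))))) ≐ r(wrap(wrap(c)),wrap(wrap(v))).
Bind t := wrap(r(3,v)); no other remaining equation mentions t.
Decompose r/2: wrap(wrap(c)) ≐ wrap(wrap(c)),  wrap(wrap(r(wrap(r(wrap(m),wrap(m))),r(3,5)))) ≐ wrap(wrap(v)).
Delete trivial equation wrap(wrap(c)) ≐ wrap(wrap(c)).
Decompose wrap/1: wrap(r(wrap(r(wrap(m),wrap(m))),r(3,5))) ≐ wrap(v).
Decompose wrap/1: r(wrap(r(wrap(m),wrap(m))),r(3,5)) ≐ v.
Bind v := r(wrap(r(wrap(m),wrap(m))),r(3,5)). Substituting into the earlier binding gives t := wrap(r(3,r(wrap(r(wrap(m),wrap(m))),r(3,5)))).
MGU = { s ↦ wrap(m), x2 ↦ r(wrap(m),wrap(m)), t ↦ wrap(r(3,r(wrap(r(wrap(m),wrap(m))),r(3,5)))), v ↦ r(wrap(r(wrap(m),wrap(m))),r(3,5)) }, so v ↦ r(wrap(r(wrap(m),wrap(m))),r(3,5)).

r(wrap(r(wrap(m),wrap(m))),r(3,5))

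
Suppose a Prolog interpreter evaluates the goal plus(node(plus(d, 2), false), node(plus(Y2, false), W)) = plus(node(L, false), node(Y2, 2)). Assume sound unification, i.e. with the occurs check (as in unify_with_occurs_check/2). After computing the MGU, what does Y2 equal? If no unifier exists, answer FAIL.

Decompose plus/2: node(plus(d, 2), false) = node(L, false),  node(plus(Y2, false), W) = node(Y2, 2).
Decompose node/2: plus(d, 2) = L,  false = false.
Bind L := plus(d, 2); no other remaining equation mentions L.
Delete trivial equation false = false.
Decompose node/2: plus(Y2, false) = Y2,  W = 2.
Occurs check fails: Y2 occurs in plus(Y2, false); the equation Y2 = plus(Y2, false) has no finite solution.

FAIL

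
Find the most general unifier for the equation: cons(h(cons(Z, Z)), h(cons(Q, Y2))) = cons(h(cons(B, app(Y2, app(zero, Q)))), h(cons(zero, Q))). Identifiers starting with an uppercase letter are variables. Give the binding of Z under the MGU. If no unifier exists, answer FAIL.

Decompose cons/2: h(cons(Z, Z)) = h(cons(B, app(Y2, app(zero, Q)))),  h(cons(Q, Y2)) = h(cons(zero, Q)).
Decompose h/1: cons(Z, Z) = cons(B, app(Y2, app(zero, Q))).
Decompose cons/2: Z = B,  Z = app(Y2, app(zero, Q)).
Bind Z := B; substituting into the one remaining equation that mentions Z gives: B = app(Y2, app(zero, Q)).
Bind B := app(Y2, app(zero, Q)); no other remaining equation mentions B. Substituting into the earlier binding gives Z := app(Y2, app(zero, Q)).
Decompose h/1: cons(Q, Y2) = cons(zero, Q).
Decompose cons/2: Q = zero,  Y2 = Q.
Bind Q := zero; substituting into the remaining equation gives: Y2 = zero. Substituting into the earlier bindings gives Z := app(Y2, app(zero, zero)), B := app(Y2, app(zero, zero)).
Bind Y2 := zero. Substituting into the earlier bindings gives Z := app(zero, app(zero, zero)), B := app(zero, app(zero, zero)).
MGU = { Z ↦ app(zero, app(zero, zero)), B ↦ app(zero, app(zero, zero)), Q ↦ zero, Y2 ↦ zero }, so Z ↦ app(zero, app(zero, zero)).

app(zero, app(zero, zero))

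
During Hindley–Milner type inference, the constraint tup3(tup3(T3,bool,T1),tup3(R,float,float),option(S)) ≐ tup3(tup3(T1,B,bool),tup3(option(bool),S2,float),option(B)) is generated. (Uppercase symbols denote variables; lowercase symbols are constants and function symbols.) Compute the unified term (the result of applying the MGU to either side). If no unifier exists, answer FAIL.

tup3(tup3(bool,bool,bool),tup3(option(bool),float,float),option(bool))

Decompose tup3/3: tup3(T3,bool,T1) ≐ tup3(T1,B,bool),  tup3(R,float,float) ≐ tup3(option(bool),S2,float),  option(S) ≐ option(B).
Decompose tup3/3: T3 ≐ T1,  bool ≐ B,  T1 ≐ bool.
Bind T3 := T1; no other remaining equation mentions T3.
Bind B := bool; substituting into the one remaining equation that mentions B gives: option(S) ≐ option(bool).
Bind T1 := bool; no other remaining equation mentions T1. Substituting into the earlier binding gives T3 := bool.
Decompose tup3/3: R ≐ option(bool),  float ≐ S2,  float ≐ float.
Bind R := option(bool); no other remaining equation mentions R.
Bind S2 := float; no other remaining equation mentions S2.
Delete trivial equation float ≐ float.
Decompose option/1: S ≐ bool.
Bind S := bool.
Applying the MGU to either side gives tup3(tup3(bool,bool,bool),tup3(option(bool),float,float),option(bool)).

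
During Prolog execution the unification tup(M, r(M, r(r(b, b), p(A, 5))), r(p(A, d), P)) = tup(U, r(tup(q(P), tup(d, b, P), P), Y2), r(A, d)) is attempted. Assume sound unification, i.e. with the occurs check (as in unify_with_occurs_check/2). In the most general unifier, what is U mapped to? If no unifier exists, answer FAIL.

Decompose tup/3: M = U,  r(M, r(r(b, b), p(A, 5))) = r(tup(q(P), tup(d, b, P), P), Y2),  r(p(A, d), P) = r(A, d).
Bind M := U; substituting into the one remaining equation that mentions M gives: r(U, r(r(b, b), p(A, 5))) = r(tup(q(P), tup(d, b, P), P), Y2).
Decompose r/2: U = tup(q(P), tup(d, b, P), P),  r(r(b, b), p(A, 5)) = Y2.
Bind U := tup(q(P), tup(d, b, P), P); no other remaining equation mentions U. Substituting into the earlier binding gives M := tup(q(P), tup(d, b, P), P).
Bind Y2 := r(r(b, b), p(A, 5)); no other remaining equation mentions Y2.
Decompose r/2: p(A, d) = A,  P = d.
Occurs check fails: A occurs in p(A, d); the equation A = p(A, d) has no finite solution.

FAIL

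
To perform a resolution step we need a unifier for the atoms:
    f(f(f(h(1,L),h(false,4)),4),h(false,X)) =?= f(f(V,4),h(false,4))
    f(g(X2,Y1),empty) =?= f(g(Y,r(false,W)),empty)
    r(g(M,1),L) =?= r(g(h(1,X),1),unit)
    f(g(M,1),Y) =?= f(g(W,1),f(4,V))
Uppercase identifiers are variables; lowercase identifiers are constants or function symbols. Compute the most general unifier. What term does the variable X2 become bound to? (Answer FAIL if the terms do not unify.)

Decompose f/2: f(f(h(1,L),h(false,4)),4) =?= f(V,4),  h(false,X) =?= h(false,4).
Decompose f/2: f(h(1,L),h(false,4)) =?= V,  4 =?= 4.
Bind V := f(h(1,L),h(false,4)); substituting into the one remaining equation that mentions V gives: f(g(M,1),Y) =?= f(g(W,1),f(4,f(h(1,L),h(false,4)))).
Delete trivial equation 4 =?= 4.
Decompose h/2: false =?= false,  X =?= 4.
Delete trivial equation false =?= false.
Bind X := 4; substituting into the one remaining equation that mentions X gives: r(g(M,1),L) =?= r(g(h(1,4),1),unit).
Decompose f/2: g(X2,Y1) =?= g(Y,r(false,W)),  empty =?= empty.
Decompose g/2: X2 =?= Y,  Y1 =?= r(false,W).
Bind X2 := Y; no other remaining equation mentions X2.
Bind Y1 := r(false,W); no other remaining equation mentions Y1.
Delete trivial equation empty =?= empty.
Decompose r/2: g(M,1) =?= g(h(1,4),1),  L =?= unit.
Decompose g/2: M =?= h(1,4),  1 =?= 1.
Bind M := h(1,4); substituting into the one remaining equation that mentions M gives: f(g(h(1,4),1),Y) =?= f(g(W,1),f(4,f(h(1,L),h(false,4)))).
Delete trivial equation 1 =?= 1.
Bind L := unit; substituting into the remaining equation gives: f(g(h(1,4),1),Y) =?= f(g(W,1),f(4,f(h(1,unit),h(false,4)))). Substituting into the earlier binding gives V := f(h(1,unit),h(false,4)).
Decompose f/2: g(h(1,4),1) =?= g(W,1),  Y =?= f(4,f(h(1,unit),h(false,4))).
Decompose g/2: h(1,4) =?= W,  1 =?= 1.
Bind W := h(1,4); no other remaining equation mentions W. Substituting into the earlier binding gives Y1 := r(false,h(1,4)).
Delete trivial equation 1 =?= 1.
Bind Y := f(4,f(h(1,unit),h(false,4))). Substituting into the earlier binding gives X2 := f(4,f(h(1,unit),h(false,4))).
MGU = { V -> f(h(1,unit),h(false,4)), X -> 4, X2 -> f(4,f(h(1,unit),h(false,4))), Y1 -> r(false,h(1,4)), M -> h(1,4), L -> unit, W -> h(1,4), Y -> f(4,f(h(1,unit),h(false,4))) }, so X2 -> f(4,f(h(1,unit),h(false,4))).

f(4,f(h(1,unit),h(false,4)))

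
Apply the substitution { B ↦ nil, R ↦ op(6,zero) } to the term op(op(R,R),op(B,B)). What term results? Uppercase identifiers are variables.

op(op(op(6,zero),op(6,zero)),op(nil,nil))

Replace each occurrence of B with nil.
Replace each occurrence of R with op(6,zero).
Result: op(op(op(6,zero),op(6,zero)),op(nil,nil)).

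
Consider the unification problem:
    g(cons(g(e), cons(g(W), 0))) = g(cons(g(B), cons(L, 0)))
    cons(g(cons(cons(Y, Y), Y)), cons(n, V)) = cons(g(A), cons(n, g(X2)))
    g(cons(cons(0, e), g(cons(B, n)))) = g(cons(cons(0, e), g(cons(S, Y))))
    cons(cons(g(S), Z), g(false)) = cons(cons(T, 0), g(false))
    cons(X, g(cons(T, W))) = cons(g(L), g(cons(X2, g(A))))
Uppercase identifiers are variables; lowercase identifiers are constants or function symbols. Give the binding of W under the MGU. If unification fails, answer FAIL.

Decompose g/1: cons(g(e), cons(g(W), 0)) = cons(g(B), cons(L, 0)).
Decompose cons/2: g(e) = g(B),  cons(g(W), 0) = cons(L, 0).
Decompose g/1: e = B.
Bind B := e; substituting into the one remaining equation that mentions B gives: g(cons(cons(0, e), g(cons(e, n)))) = g(cons(cons(0, e), g(cons(S, Y)))).
Decompose cons/2: g(W) = L,  0 = 0.
Bind L := g(W); substituting into the one remaining equation that mentions L gives: cons(X, g(cons(T, W))) = cons(g(g(W)), g(cons(X2, g(A)))).
Delete trivial equation 0 = 0.
Decompose cons/2: g(cons(cons(Y, Y), Y)) = g(A),  cons(n, V) = cons(n, g(X2)).
Decompose g/1: cons(cons(Y, Y), Y) = A.
Bind A := cons(cons(Y, Y), Y); substituting into the one remaining equation that mentions A gives: cons(X, g(cons(T, W))) = cons(g(g(W)), g(cons(X2, g(cons(cons(Y, Y), Y))))).
Decompose cons/2: n = n,  V = g(X2).
Delete trivial equation n = n.
Bind V := g(X2); no other remaining equation mentions V.
Decompose g/1: cons(cons(0, e), g(cons(e, n))) = cons(cons(0, e), g(cons(S, Y))).
Decompose cons/2: cons(0, e) = cons(0, e),  g(cons(e, n)) = g(cons(S, Y)).
Delete trivial equation cons(0, e) = cons(0, e).
Decompose g/1: cons(e, n) = cons(S, Y).
Decompose cons/2: e = S,  n = Y.
Bind S := e; substituting into the one remaining equation that mentions S gives: cons(cons(g(e), Z), g(false)) = cons(cons(T, 0), g(false)).
Bind Y := n; substituting into the one remaining equation that mentions Y gives: cons(X, g(cons(T, W))) = cons(g(g(W)), g(cons(X2, g(cons(cons(n, n), n))))). Substituting into the earlier binding gives A := cons(cons(n, n), n).
Decompose cons/2: cons(g(e), Z) = cons(T, 0),  g(false) = g(false).
Decompose cons/2: g(e) = T,  Z = 0.
Bind T := g(e); substituting into the one remaining equation that mentions T gives: cons(X, g(cons(g(e), W))) = cons(g(g(W)), g(cons(X2, g(cons(cons(n, n), n))))).
Bind Z := 0; no other remaining equation mentions Z.
Delete trivial equation g(false) = g(false).
Decompose cons/2: X = g(g(W)),  g(cons(g(e), W)) = g(cons(X2, g(cons(cons(n, n), n)))).
Bind X := g(g(W)); no other remaining equation mentions X.
Decompose g/1: cons(g(e), W) = cons(X2, g(cons(cons(n, n), n))).
Decompose cons/2: g(e) = X2,  W = g(cons(cons(n, n), n)).
Bind X2 := g(e); no other remaining equation mentions X2. Substituting into the earlier binding gives V := g(g(e)).
Bind W := g(cons(cons(n, n), n)). Substituting into the earlier bindings gives L := g(g(cons(cons(n, n), n))), X := g(g(g(cons(cons(n, n), n)))).
MGU = { B -> e, L -> g(g(cons(cons(n, n), n))), A -> cons(cons(n, n), n), V -> g(g(e)), S -> e, Y -> n, T -> g(e), Z -> 0, X -> g(g(g(cons(cons(n, n), n)))), X2 -> g(e), W -> g(cons(cons(n, n), n)) }, so W -> g(cons(cons(n, n), n)).

g(cons(cons(n, n), n))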